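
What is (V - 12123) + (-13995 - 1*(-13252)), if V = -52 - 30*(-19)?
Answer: -12348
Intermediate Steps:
V = 518 (V = -52 + 570 = 518)
(V - 12123) + (-13995 - 1*(-13252)) = (518 - 12123) + (-13995 - 1*(-13252)) = -11605 + (-13995 + 13252) = -11605 - 743 = -12348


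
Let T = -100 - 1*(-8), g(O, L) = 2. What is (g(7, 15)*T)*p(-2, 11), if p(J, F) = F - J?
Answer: -2392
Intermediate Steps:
T = -92 (T = -100 + 8 = -92)
(g(7, 15)*T)*p(-2, 11) = (2*(-92))*(11 - 1*(-2)) = -184*(11 + 2) = -184*13 = -2392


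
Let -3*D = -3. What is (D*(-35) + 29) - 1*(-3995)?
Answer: 3989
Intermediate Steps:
D = 1 (D = -⅓*(-3) = 1)
(D*(-35) + 29) - 1*(-3995) = (1*(-35) + 29) - 1*(-3995) = (-35 + 29) + 3995 = -6 + 3995 = 3989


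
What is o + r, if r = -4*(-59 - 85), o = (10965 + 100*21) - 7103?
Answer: 6538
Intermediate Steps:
o = 5962 (o = (10965 + 2100) - 7103 = 13065 - 7103 = 5962)
r = 576 (r = -4*(-144) = 576)
o + r = 5962 + 576 = 6538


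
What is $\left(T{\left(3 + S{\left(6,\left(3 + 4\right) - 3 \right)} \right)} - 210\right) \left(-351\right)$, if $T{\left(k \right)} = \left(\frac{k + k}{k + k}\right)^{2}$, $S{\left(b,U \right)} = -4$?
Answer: $73359$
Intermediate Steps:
$T{\left(k \right)} = 1$ ($T{\left(k \right)} = \left(\frac{2 k}{2 k}\right)^{2} = \left(2 k \frac{1}{2 k}\right)^{2} = 1^{2} = 1$)
$\left(T{\left(3 + S{\left(6,\left(3 + 4\right) - 3 \right)} \right)} - 210\right) \left(-351\right) = \left(1 - 210\right) \left(-351\right) = \left(-209\right) \left(-351\right) = 73359$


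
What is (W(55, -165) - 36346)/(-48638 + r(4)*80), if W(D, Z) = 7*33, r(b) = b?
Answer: 36115/48318 ≈ 0.74744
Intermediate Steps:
W(D, Z) = 231
(W(55, -165) - 36346)/(-48638 + r(4)*80) = (231 - 36346)/(-48638 + 4*80) = -36115/(-48638 + 320) = -36115/(-48318) = -36115*(-1/48318) = 36115/48318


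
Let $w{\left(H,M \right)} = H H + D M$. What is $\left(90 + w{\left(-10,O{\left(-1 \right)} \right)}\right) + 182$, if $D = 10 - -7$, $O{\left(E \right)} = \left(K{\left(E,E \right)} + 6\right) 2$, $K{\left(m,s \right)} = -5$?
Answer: $406$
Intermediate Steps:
$O{\left(E \right)} = 2$ ($O{\left(E \right)} = \left(-5 + 6\right) 2 = 1 \cdot 2 = 2$)
$D = 17$ ($D = 10 + 7 = 17$)
$w{\left(H,M \right)} = H^{2} + 17 M$ ($w{\left(H,M \right)} = H H + 17 M = H^{2} + 17 M$)
$\left(90 + w{\left(-10,O{\left(-1 \right)} \right)}\right) + 182 = \left(90 + \left(\left(-10\right)^{2} + 17 \cdot 2\right)\right) + 182 = \left(90 + \left(100 + 34\right)\right) + 182 = \left(90 + 134\right) + 182 = 224 + 182 = 406$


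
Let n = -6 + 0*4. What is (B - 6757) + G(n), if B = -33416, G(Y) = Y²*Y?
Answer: -40389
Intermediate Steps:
n = -6 (n = -6 + 0 = -6)
G(Y) = Y³
(B - 6757) + G(n) = (-33416 - 6757) + (-6)³ = -40173 - 216 = -40389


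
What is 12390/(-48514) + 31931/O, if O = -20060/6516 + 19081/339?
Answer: 142516213884399/237580044016 ≈ 599.87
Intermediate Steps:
O = 9794288/184077 (O = -20060*1/6516 + 19081*(1/339) = -5015/1629 + 19081/339 = 9794288/184077 ≈ 53.208)
12390/(-48514) + 31931/O = 12390/(-48514) + 31931/(9794288/184077) = 12390*(-1/48514) + 31931*(184077/9794288) = -6195/24257 + 5877762687/9794288 = 142516213884399/237580044016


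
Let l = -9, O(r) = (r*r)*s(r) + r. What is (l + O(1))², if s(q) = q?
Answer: 49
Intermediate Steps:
O(r) = r + r³ (O(r) = (r*r)*r + r = r²*r + r = r³ + r = r + r³)
(l + O(1))² = (-9 + (1 + 1³))² = (-9 + (1 + 1))² = (-9 + 2)² = (-7)² = 49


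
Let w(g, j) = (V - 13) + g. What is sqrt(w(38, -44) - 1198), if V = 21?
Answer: 24*I*sqrt(2) ≈ 33.941*I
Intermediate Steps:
w(g, j) = 8 + g (w(g, j) = (21 - 13) + g = 8 + g)
sqrt(w(38, -44) - 1198) = sqrt((8 + 38) - 1198) = sqrt(46 - 1198) = sqrt(-1152) = 24*I*sqrt(2)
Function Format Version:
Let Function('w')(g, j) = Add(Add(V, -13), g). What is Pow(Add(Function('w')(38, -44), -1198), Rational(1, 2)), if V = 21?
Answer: Mul(24, I, Pow(2, Rational(1, 2))) ≈ Mul(33.941, I)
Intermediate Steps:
Function('w')(g, j) = Add(8, g) (Function('w')(g, j) = Add(Add(21, -13), g) = Add(8, g))
Pow(Add(Function('w')(38, -44), -1198), Rational(1, 2)) = Pow(Add(Add(8, 38), -1198), Rational(1, 2)) = Pow(Add(46, -1198), Rational(1, 2)) = Pow(-1152, Rational(1, 2)) = Mul(24, I, Pow(2, Rational(1, 2)))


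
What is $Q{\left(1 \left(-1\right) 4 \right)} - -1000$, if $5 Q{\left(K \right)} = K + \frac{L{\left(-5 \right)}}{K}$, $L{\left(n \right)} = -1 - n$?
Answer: $999$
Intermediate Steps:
$Q{\left(K \right)} = \frac{K}{5} + \frac{4}{5 K}$ ($Q{\left(K \right)} = \frac{K + \frac{-1 - -5}{K}}{5} = \frac{K + \frac{-1 + 5}{K}}{5} = \frac{K + \frac{4}{K}}{5} = \frac{K}{5} + \frac{4}{5 K}$)
$Q{\left(1 \left(-1\right) 4 \right)} - -1000 = \frac{4 + \left(1 \left(-1\right) 4\right)^{2}}{5 \cdot 1 \left(-1\right) 4} - -1000 = \frac{4 + \left(\left(-1\right) 4\right)^{2}}{5 \left(\left(-1\right) 4\right)} + 1000 = \frac{4 + \left(-4\right)^{2}}{5 \left(-4\right)} + 1000 = \frac{1}{5} \left(- \frac{1}{4}\right) \left(4 + 16\right) + 1000 = \frac{1}{5} \left(- \frac{1}{4}\right) 20 + 1000 = -1 + 1000 = 999$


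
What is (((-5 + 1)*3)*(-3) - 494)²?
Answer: 209764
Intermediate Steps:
(((-5 + 1)*3)*(-3) - 494)² = (-4*3*(-3) - 494)² = (-12*(-3) - 494)² = (36 - 494)² = (-458)² = 209764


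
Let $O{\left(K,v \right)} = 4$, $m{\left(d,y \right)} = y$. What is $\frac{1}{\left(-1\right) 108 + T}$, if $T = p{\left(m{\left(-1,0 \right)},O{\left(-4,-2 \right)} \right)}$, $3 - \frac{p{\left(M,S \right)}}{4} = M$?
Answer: $- \frac{1}{96} \approx -0.010417$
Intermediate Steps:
$p{\left(M,S \right)} = 12 - 4 M$
$T = 12$ ($T = 12 - 0 = 12 + 0 = 12$)
$\frac{1}{\left(-1\right) 108 + T} = \frac{1}{\left(-1\right) 108 + 12} = \frac{1}{-108 + 12} = \frac{1}{-96} = - \frac{1}{96}$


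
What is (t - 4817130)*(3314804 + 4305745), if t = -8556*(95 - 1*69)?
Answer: -38404412052714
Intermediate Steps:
t = -222456 (t = -8556*(95 - 69) = -8556*26 = -222456)
(t - 4817130)*(3314804 + 4305745) = (-222456 - 4817130)*(3314804 + 4305745) = -5039586*7620549 = -38404412052714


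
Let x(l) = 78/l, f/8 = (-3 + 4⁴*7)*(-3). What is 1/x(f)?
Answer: -7156/13 ≈ -550.46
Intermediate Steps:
f = -42936 (f = 8*((-3 + 4⁴*7)*(-3)) = 8*((-3 + 256*7)*(-3)) = 8*((-3 + 1792)*(-3)) = 8*(1789*(-3)) = 8*(-5367) = -42936)
1/x(f) = 1/(78/(-42936)) = 1/(78*(-1/42936)) = 1/(-13/7156) = -7156/13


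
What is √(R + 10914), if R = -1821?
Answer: √9093 ≈ 95.357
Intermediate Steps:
√(R + 10914) = √(-1821 + 10914) = √9093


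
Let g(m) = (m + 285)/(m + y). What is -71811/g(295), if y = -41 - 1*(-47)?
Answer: -21615111/580 ≈ -37267.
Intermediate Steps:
y = 6 (y = -41 + 47 = 6)
g(m) = (285 + m)/(6 + m) (g(m) = (m + 285)/(m + 6) = (285 + m)/(6 + m))
-71811/g(295) = -71811*(6 + 295)/(285 + 295) = -71811/(580/301) = -71811/((1/301)*580) = -71811/580/301 = -71811*301/580 = -21615111/580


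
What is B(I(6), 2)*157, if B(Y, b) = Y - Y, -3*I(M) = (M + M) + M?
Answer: 0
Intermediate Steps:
I(M) = -M (I(M) = -((M + M) + M)/3 = -(2*M + M)/3 = -M)
B(Y, b) = 0
B(I(6), 2)*157 = 0*157 = 0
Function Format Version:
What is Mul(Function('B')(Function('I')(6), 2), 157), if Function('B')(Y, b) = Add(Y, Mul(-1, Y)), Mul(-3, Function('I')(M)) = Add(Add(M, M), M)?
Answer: 0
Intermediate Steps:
Function('I')(M) = Mul(-1, M) (Function('I')(M) = Mul(Rational(-1, 3), Add(Add(M, M), M)) = Mul(Rational(-1, 3), Add(Mul(2, M), M)) = Mul(Rational(-1, 3), Mul(3, M)) = Mul(-1, M))
Function('B')(Y, b) = 0
Mul(Function('B')(Function('I')(6), 2), 157) = Mul(0, 157) = 0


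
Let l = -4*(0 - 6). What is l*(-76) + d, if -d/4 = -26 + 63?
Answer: -1972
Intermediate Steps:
d = -148 (d = -4*(-26 + 63) = -4*37 = -148)
l = 24 (l = -4*(-6) = 24)
l*(-76) + d = 24*(-76) - 148 = -1824 - 148 = -1972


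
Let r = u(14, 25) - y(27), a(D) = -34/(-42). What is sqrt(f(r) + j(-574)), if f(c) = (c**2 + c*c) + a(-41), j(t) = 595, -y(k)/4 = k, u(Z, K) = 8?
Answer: 8*sqrt(189546)/21 ≈ 165.85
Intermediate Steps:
a(D) = 17/21 (a(D) = -34*(-1/42) = 17/21)
y(k) = -4*k
r = 116 (r = 8 - (-4)*27 = 8 - 1*(-108) = 8 + 108 = 116)
f(c) = 17/21 + 2*c**2 (f(c) = (c**2 + c*c) + 17/21 = (c**2 + c**2) + 17/21 = 2*c**2 + 17/21 = 17/21 + 2*c**2)
sqrt(f(r) + j(-574)) = sqrt((17/21 + 2*116**2) + 595) = sqrt((17/21 + 2*13456) + 595) = sqrt((17/21 + 26912) + 595) = sqrt(565169/21 + 595) = sqrt(577664/21) = 8*sqrt(189546)/21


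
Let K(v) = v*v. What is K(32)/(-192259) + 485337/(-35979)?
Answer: -31115749593/2305762187 ≈ -13.495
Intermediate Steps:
K(v) = v**2
K(32)/(-192259) + 485337/(-35979) = 32**2/(-192259) + 485337/(-35979) = 1024*(-1/192259) + 485337*(-1/35979) = -1024/192259 - 161779/11993 = -31115749593/2305762187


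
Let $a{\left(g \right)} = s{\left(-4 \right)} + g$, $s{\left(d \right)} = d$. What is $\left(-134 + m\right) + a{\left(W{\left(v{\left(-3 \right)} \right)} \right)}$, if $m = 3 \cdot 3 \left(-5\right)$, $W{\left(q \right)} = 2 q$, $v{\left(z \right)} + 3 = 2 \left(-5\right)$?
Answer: $-209$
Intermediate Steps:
$v{\left(z \right)} = -13$ ($v{\left(z \right)} = -3 + 2 \left(-5\right) = -3 - 10 = -13$)
$m = -45$ ($m = 9 \left(-5\right) = -45$)
$a{\left(g \right)} = -4 + g$
$\left(-134 + m\right) + a{\left(W{\left(v{\left(-3 \right)} \right)} \right)} = \left(-134 - 45\right) + \left(-4 + 2 \left(-13\right)\right) = -179 - 30 = -209$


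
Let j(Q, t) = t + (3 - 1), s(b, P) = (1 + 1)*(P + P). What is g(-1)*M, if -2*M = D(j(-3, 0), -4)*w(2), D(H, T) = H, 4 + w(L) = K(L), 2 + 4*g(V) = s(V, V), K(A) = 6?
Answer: 3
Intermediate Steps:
s(b, P) = 4*P (s(b, P) = 2*(2*P) = 4*P)
g(V) = -½ + V (g(V) = -½ + (4*V)/4 = -½ + V)
w(L) = 2 (w(L) = -4 + 6 = 2)
j(Q, t) = 2 + t (j(Q, t) = t + 2 = 2 + t)
M = -2 (M = -(2 + 0)*2/2 = -2 ≈ -2.0000)
g(-1)*M = (-½ - 1)*(-2) = -3/2*(-2) = 3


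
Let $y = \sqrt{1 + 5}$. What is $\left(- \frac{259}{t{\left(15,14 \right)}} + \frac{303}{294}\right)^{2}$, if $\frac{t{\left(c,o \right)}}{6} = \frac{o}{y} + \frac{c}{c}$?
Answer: $\frac{8637011263}{130014150} - \frac{412291 \sqrt{6}}{27075} \approx 29.131$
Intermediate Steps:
$y = \sqrt{6} \approx 2.4495$
$t{\left(c,o \right)} = 6 + o \sqrt{6}$ ($t{\left(c,o \right)} = 6 \left(\frac{o}{\sqrt{6}} + \frac{c}{c}\right) = 6 \left(o \frac{\sqrt{6}}{6} + 1\right) = 6 \left(\frac{o \sqrt{6}}{6} + 1\right) = 6 \left(1 + \frac{o \sqrt{6}}{6}\right) = 6 + o \sqrt{6}$)
$\left(- \frac{259}{t{\left(15,14 \right)}} + \frac{303}{294}\right)^{2} = \left(- \frac{259}{6 + 14 \sqrt{6}} + \frac{303}{294}\right)^{2} = \left(- \frac{259}{6 + 14 \sqrt{6}} + 303 \cdot \frac{1}{294}\right)^{2} = \left(- \frac{259}{6 + 14 \sqrt{6}} + \frac{101}{98}\right)^{2} = \left(\frac{101}{98} - \frac{259}{6 + 14 \sqrt{6}}\right)^{2}$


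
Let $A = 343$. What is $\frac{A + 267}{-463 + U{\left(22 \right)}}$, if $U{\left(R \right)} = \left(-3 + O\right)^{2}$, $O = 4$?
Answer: $- \frac{305}{231} \approx -1.3203$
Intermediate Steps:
$U{\left(R \right)} = 1$ ($U{\left(R \right)} = \left(-3 + 4\right)^{2} = 1^{2} = 1$)
$\frac{A + 267}{-463 + U{\left(22 \right)}} = \frac{343 + 267}{-463 + 1} = \frac{610}{-462} = 610 \left(- \frac{1}{462}\right) = - \frac{305}{231}$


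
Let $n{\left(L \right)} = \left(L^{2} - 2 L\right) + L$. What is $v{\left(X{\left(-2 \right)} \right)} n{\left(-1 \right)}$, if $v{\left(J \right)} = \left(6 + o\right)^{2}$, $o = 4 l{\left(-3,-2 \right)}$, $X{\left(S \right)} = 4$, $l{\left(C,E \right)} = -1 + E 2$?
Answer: $392$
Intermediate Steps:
$l{\left(C,E \right)} = -1 + 2 E$
$o = -20$ ($o = 4 \left(-1 + 2 \left(-2\right)\right) = 4 \left(-1 - 4\right) = 4 \left(-5\right) = -20$)
$v{\left(J \right)} = 196$ ($v{\left(J \right)} = \left(6 - 20\right)^{2} = \left(-14\right)^{2} = 196$)
$n{\left(L \right)} = L^{2} - L$
$v{\left(X{\left(-2 \right)} \right)} n{\left(-1 \right)} = 196 \left(- (-1 - 1)\right) = 196 \left(\left(-1\right) \left(-2\right)\right) = 196 \cdot 2 = 392$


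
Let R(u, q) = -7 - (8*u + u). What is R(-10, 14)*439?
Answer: 36437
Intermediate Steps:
R(u, q) = -7 - 9*u
R(-10, 14)*439 = (-7 - 9*(-10))*439 = (-7 + 90)*439 = 83*439 = 36437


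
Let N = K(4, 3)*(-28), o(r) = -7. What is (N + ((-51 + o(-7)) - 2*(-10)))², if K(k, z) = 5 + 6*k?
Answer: 722500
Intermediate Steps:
N = -812 (N = (5 + 6*4)*(-28) = (5 + 24)*(-28) = 29*(-28) = -812)
(N + ((-51 + o(-7)) - 2*(-10)))² = (-812 + ((-51 - 7) - 2*(-10)))² = (-812 + (-58 + 20))² = (-812 - 38)² = (-850)² = 722500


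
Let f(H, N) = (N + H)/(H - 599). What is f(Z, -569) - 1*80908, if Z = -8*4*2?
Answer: -17880457/221 ≈ -80907.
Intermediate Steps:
Z = -64 (Z = -32*2 = -64)
f(H, N) = (H + N)/(-599 + H)
f(Z, -569) - 1*80908 = (-64 - 569)/(-599 - 64) - 1*80908 = -633/(-663) - 80908 = -1/663*(-633) - 80908 = 211/221 - 80908 = -17880457/221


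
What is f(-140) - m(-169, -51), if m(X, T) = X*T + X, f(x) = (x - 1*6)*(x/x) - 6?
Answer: -8602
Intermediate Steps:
f(x) = -12 + x (f(x) = (x - 6)*1 - 6 = (-6 + x)*1 - 6 = (-6 + x) - 6 = -12 + x)
m(X, T) = X + T*X (m(X, T) = T*X + X = X + T*X)
f(-140) - m(-169, -51) = (-12 - 140) - (-169)*(1 - 51) = -152 - (-169)*(-50) = -152 - 1*8450 = -152 - 8450 = -8602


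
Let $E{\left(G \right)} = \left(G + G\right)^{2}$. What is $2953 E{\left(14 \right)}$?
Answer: $2315152$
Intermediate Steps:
$E{\left(G \right)} = 4 G^{2}$ ($E{\left(G \right)} = \left(2 G\right)^{2} = 4 G^{2}$)
$2953 E{\left(14 \right)} = 2953 \cdot 4 \cdot 14^{2} = 2953 \cdot 4 \cdot 196 = 2953 \cdot 784 = 2315152$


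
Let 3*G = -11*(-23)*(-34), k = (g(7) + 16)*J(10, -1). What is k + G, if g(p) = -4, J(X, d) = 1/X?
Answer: -42992/15 ≈ -2866.1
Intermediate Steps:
k = 6/5 (k = (-4 + 16)/10 = 12*(⅒) = 6/5 ≈ 1.2000)
G = -8602/3 (G = (-11*(-23)*(-34))/3 = (253*(-34))/3 = (⅓)*(-8602) = -8602/3 ≈ -2867.3)
k + G = 6/5 - 8602/3 = -42992/15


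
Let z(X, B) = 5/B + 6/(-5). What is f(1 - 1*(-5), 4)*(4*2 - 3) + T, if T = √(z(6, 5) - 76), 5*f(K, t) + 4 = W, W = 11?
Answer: 7 + I*√1905/5 ≈ 7.0 + 8.7293*I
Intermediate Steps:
z(X, B) = -6/5 + 5/B (z(X, B) = 5/B + 6*(-⅕) = 5/B - 6/5 = -6/5 + 5/B)
f(K, t) = 7/5 (f(K, t) = -⅘ + (⅕)*11 = -⅘ + 11/5 = 7/5)
T = I*√1905/5 (T = √((-6/5 + 5/5) - 76) = √((-6/5 + 5*(⅕)) - 76) = √((-6/5 + 1) - 76) = √(-⅕ - 76) = √(-381/5) = I*√1905/5 ≈ 8.7293*I)
f(1 - 1*(-5), 4)*(4*2 - 3) + T = 7*(4*2 - 3)/5 + I*√1905/5 = 7*(8 - 3)/5 + I*√1905/5 = (7/5)*5 + I*√1905/5 = 7 + I*√1905/5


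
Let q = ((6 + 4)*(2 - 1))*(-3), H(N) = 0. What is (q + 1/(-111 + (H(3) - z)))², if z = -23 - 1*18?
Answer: 4414201/4900 ≈ 900.86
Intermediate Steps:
z = -41 (z = -23 - 18 = -41)
q = -30 (q = (10*1)*(-3) = 10*(-3) = -30)
(q + 1/(-111 + (H(3) - z)))² = (-30 + 1/(-111 + (0 - 1*(-41))))² = (-30 + 1/(-111 + (0 + 41)))² = (-30 + 1/(-111 + 41))² = (-30 + 1/(-70))² = (-30 - 1/70)² = (-2101/70)² = 4414201/4900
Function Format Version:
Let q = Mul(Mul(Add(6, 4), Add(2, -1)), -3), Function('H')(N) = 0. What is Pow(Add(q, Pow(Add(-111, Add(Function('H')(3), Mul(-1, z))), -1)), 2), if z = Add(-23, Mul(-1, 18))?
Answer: Rational(4414201, 4900) ≈ 900.86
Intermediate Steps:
z = -41 (z = Add(-23, -18) = -41)
q = -30 (q = Mul(Mul(10, 1), -3) = Mul(10, -3) = -30)
Pow(Add(q, Pow(Add(-111, Add(Function('H')(3), Mul(-1, z))), -1)), 2) = Pow(Add(-30, Pow(Add(-111, Add(0, Mul(-1, -41))), -1)), 2) = Pow(Add(-30, Pow(Add(-111, Add(0, 41)), -1)), 2) = Pow(Add(-30, Pow(Add(-111, 41), -1)), 2) = Pow(Add(-30, Pow(-70, -1)), 2) = Pow(Add(-30, Rational(-1, 70)), 2) = Pow(Rational(-2101, 70), 2) = Rational(4414201, 4900)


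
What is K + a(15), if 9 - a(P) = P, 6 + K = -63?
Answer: -75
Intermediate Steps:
K = -69 (K = -6 - 63 = -69)
a(P) = 9 - P
K + a(15) = -69 + (9 - 1*15) = -69 + (9 - 15) = -69 - 6 = -75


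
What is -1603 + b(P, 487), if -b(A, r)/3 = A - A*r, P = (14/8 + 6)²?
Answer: 687745/8 ≈ 85968.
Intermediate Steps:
P = 961/16 (P = (14*(⅛) + 6)² = (7/4 + 6)² = (31/4)² = 961/16 ≈ 60.063)
b(A, r) = -3*A + 3*A*r (b(A, r) = -3*(A - A*r) = -3*A + 3*A*r)
-1603 + b(P, 487) = -1603 + 3*(961/16)*(-1 + 487) = -1603 + 3*(961/16)*486 = -1603 + 700569/8 = 687745/8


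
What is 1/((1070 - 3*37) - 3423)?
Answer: -1/2464 ≈ -0.00040584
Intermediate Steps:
1/((1070 - 3*37) - 3423) = 1/((1070 - 1*111) - 3423) = 1/((1070 - 111) - 3423) = 1/(959 - 3423) = 1/(-2464) = -1/2464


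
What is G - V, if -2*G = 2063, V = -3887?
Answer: 5711/2 ≈ 2855.5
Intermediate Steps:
G = -2063/2 (G = -½*2063 = -2063/2 ≈ -1031.5)
G - V = -2063/2 - 1*(-3887) = -2063/2 + 3887 = 5711/2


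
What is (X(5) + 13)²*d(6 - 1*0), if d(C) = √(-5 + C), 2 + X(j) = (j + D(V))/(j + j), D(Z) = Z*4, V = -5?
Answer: 361/4 ≈ 90.250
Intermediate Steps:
D(Z) = 4*Z
X(j) = -2 + (-20 + j)/(2*j) (X(j) = -2 + (j + 4*(-5))/(j + j) = -2 + (j - 20)/((2*j)) = -2 + (-20 + j)*(1/(2*j)) = -2 + (-20 + j)/(2*j))
(X(5) + 13)²*d(6 - 1*0) = ((-3/2 - 10/5) + 13)²*√(-5 + (6 - 1*0)) = ((-3/2 - 10*⅕) + 13)²*√(-5 + (6 + 0)) = ((-3/2 - 2) + 13)²*√(-5 + 6) = (-7/2 + 13)²*√1 = (19/2)²*1 = (361/4)*1 = 361/4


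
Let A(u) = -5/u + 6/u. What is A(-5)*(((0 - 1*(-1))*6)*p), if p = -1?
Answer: 6/5 ≈ 1.2000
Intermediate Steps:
A(u) = 1/u
A(-5)*(((0 - 1*(-1))*6)*p) = (((0 - 1*(-1))*6)*(-1))/(-5) = -(0 + 1)*6*(-1)/5 = -1*6*(-1)/5 = -6*(-1)/5 = -⅕*(-6) = 6/5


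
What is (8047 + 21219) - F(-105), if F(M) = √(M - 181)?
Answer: 29266 - I*√286 ≈ 29266.0 - 16.912*I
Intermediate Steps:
F(M) = √(-181 + M)
(8047 + 21219) - F(-105) = (8047 + 21219) - √(-181 - 105) = 29266 - √(-286) = 29266 - I*√286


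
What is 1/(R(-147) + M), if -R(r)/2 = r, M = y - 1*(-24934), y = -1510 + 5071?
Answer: 1/28789 ≈ 3.4735e-5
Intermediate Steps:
y = 3561
M = 28495 (M = 3561 - 1*(-24934) = 3561 + 24934 = 28495)
R(r) = -2*r
1/(R(-147) + M) = 1/(-2*(-147) + 28495) = 1/(294 + 28495) = 1/28789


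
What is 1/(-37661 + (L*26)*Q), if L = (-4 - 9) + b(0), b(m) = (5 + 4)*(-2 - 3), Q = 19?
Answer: -1/66313 ≈ -1.5080e-5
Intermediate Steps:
b(m) = -45 (b(m) = 9*(-5) = -45)
L = -58 (L = (-4 - 9) - 45 = -13 - 45 = -58)
1/(-37661 + (L*26)*Q) = 1/(-37661 - 58*26*19) = 1/(-37661 - 1508*19) = 1/(-37661 - 28652) = 1/(-66313) = -1/66313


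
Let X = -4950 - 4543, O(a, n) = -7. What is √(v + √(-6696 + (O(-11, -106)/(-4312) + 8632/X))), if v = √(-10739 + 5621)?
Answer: √66451*√I*√(√473148356990694 + 265804*√5118)/132902 ≈ 8.7571 + 8.7571*I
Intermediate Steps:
X = -9493
v = I*√5118 (v = √(-5118) = I*√5118 ≈ 71.54*I)
√(v + √(-6696 + (O(-11, -106)/(-4312) + 8632/X))) = √(I*√5118 + √(-6696 + (-7/(-4312) + 8632/(-9493)))) = √(I*√5118 + √(-6696 + (-7*(-1/4312) + 8632*(-1/9493)))) = √(I*√5118 + √(-6696 + (1/616 - 8632/9493))) = √(I*√5118 + √(-6696 - 482529/531608)) = √(I*√5118 + √(-3560129697/531608)) = √(I*√5118 + I*√473148356990694/265804)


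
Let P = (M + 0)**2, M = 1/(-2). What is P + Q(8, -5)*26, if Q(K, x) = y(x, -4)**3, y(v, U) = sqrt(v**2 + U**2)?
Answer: 1/4 + 1066*sqrt(41) ≈ 6826.0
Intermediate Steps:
y(v, U) = sqrt(U**2 + v**2)
M = -1/2 ≈ -0.50000
Q(K, x) = (16 + x**2)**(3/2) (Q(K, x) = (sqrt((-4)**2 + x**2))**3 = (sqrt(16 + x**2))**3 = (16 + x**2)**(3/2))
P = 1/4 (P = (-1/2 + 0)**2 = (-1/2)**2 = 1/4 ≈ 0.25000)
P + Q(8, -5)*26 = 1/4 + (16 + (-5)**2)**(3/2)*26 = 1/4 + (16 + 25)**(3/2)*26 = 1/4 + 41**(3/2)*26 = 1/4 + (41*sqrt(41))*26 = 1/4 + 1066*sqrt(41)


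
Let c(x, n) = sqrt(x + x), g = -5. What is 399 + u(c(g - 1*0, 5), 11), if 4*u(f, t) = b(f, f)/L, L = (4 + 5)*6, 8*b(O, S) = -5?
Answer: 689467/1728 ≈ 399.00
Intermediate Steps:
b(O, S) = -5/8 (b(O, S) = (1/8)*(-5) = -5/8)
L = 54 (L = 9*6 = 54)
c(x, n) = sqrt(2)*sqrt(x) (c(x, n) = sqrt(2*x) = sqrt(2)*sqrt(x))
u(f, t) = -5/1728 (u(f, t) = (-5/8/54)/4 = (-5/8*1/54)/4 = (1/4)*(-5/432) = -5/1728)
399 + u(c(g - 1*0, 5), 11) = 399 - 5/1728 = 689467/1728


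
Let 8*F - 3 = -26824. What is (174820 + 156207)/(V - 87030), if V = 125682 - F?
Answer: 2648216/336037 ≈ 7.8807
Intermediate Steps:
F = -26821/8 (F = 3/8 + (⅛)*(-26824) = 3/8 - 3353 = -26821/8 ≈ -3352.6)
V = 1032277/8 (V = 125682 - 1*(-26821/8) = 125682 + 26821/8 = 1032277/8 ≈ 1.2903e+5)
(174820 + 156207)/(V - 87030) = (174820 + 156207)/(1032277/8 - 87030) = 331027/(336037/8) = 331027*(8/336037) = 2648216/336037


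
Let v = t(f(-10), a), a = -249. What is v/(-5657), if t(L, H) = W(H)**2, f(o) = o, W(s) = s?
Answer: -62001/5657 ≈ -10.960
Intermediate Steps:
t(L, H) = H**2
v = 62001 (v = (-249)**2 = 62001)
v/(-5657) = 62001/(-5657) = 62001*(-1/5657) = -62001/5657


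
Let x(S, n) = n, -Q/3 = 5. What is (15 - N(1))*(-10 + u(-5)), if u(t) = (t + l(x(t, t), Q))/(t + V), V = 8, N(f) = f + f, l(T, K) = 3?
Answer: -416/3 ≈ -138.67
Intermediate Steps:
Q = -15 (Q = -3*5 = -15)
N(f) = 2*f
u(t) = (3 + t)/(8 + t) (u(t) = (t + 3)/(t + 8) = (3 + t)/(8 + t))
(15 - N(1))*(-10 + u(-5)) = (15 - 2)*(-10 + (3 - 5)/(8 - 5)) = (15 - 1*2)*(-10 - 2/3) = (15 - 2)*(-10 + (⅓)*(-2)) = 13*(-10 - ⅔) = 13*(-32/3) = -416/3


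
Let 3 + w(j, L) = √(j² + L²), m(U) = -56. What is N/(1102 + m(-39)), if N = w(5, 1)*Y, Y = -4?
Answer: 6/523 - 2*√26/523 ≈ -0.0080268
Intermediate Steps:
w(j, L) = -3 + √(L² + j²) (w(j, L) = -3 + √(j² + L²) = -3 + √(L² + j²))
N = 12 - 4*√26 (N = (-3 + √(1² + 5²))*(-4) = (-3 + √(1 + 25))*(-4) = (-3 + √26)*(-4) = 12 - 4*√26 ≈ -8.3961)
N/(1102 + m(-39)) = (12 - 4*√26)/(1102 - 56) = (12 - 4*√26)/1046 = 6/523 - 2*√26/523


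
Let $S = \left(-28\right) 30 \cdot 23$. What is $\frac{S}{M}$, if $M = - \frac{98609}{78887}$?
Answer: $\frac{217728120}{14087} \approx 15456.0$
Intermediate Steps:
$S = -19320$ ($S = \left(-840\right) 23 = -19320$)
$M = - \frac{98609}{78887}$ ($M = \left(-98609\right) \frac{1}{78887} = - \frac{98609}{78887} \approx -1.25$)
$\frac{S}{M} = - \frac{19320}{- \frac{98609}{78887}} = \left(-19320\right) \left(- \frac{78887}{98609}\right) = \frac{217728120}{14087}$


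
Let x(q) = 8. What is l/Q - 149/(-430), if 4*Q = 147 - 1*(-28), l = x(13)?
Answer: 7967/15050 ≈ 0.52937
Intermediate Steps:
l = 8
Q = 175/4 (Q = (147 - 1*(-28))/4 = (147 + 28)/4 = (1/4)*175 = 175/4 ≈ 43.750)
l/Q - 149/(-430) = 8/(175/4) - 149/(-430) = 8*(4/175) - 149*(-1/430) = 32/175 + 149/430 = 7967/15050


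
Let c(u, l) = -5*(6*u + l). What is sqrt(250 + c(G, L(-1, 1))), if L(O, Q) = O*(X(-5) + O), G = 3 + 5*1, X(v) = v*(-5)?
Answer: sqrt(130) ≈ 11.402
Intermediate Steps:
X(v) = -5*v
G = 8 (G = 3 + 5 = 8)
L(O, Q) = O*(25 + O) (L(O, Q) = O*(-5*(-5) + O) = O*(25 + O))
c(u, l) = -30*u - 5*l (c(u, l) = -5*(l + 6*u) = -30*u - 5*l)
sqrt(250 + c(G, L(-1, 1))) = sqrt(250 + (-30*8 - (-5)*(25 - 1))) = sqrt(250 + (-240 - (-5)*24)) = sqrt(250 + (-240 - 5*(-24))) = sqrt(250 + (-240 + 120)) = sqrt(250 - 120) = sqrt(130)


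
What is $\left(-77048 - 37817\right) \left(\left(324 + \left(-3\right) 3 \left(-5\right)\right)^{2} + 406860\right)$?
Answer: $-62374107165$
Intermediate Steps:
$\left(-77048 - 37817\right) \left(\left(324 + \left(-3\right) 3 \left(-5\right)\right)^{2} + 406860\right) = - 114865 \left(\left(324 - -45\right)^{2} + 406860\right) = - 114865 \left(\left(324 + 45\right)^{2} + 406860\right) = - 114865 \left(369^{2} + 406860\right) = - 114865 \left(136161 + 406860\right) = \left(-114865\right) 543021 = -62374107165$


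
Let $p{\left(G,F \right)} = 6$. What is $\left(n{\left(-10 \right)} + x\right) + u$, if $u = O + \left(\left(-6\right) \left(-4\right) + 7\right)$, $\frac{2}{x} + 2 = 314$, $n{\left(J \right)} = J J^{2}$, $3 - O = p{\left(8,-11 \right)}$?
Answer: $- \frac{151631}{156} \approx -971.99$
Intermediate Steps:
$O = -3$ ($O = 3 - 6 = -3$)
$n{\left(J \right)} = J^{3}$
$x = \frac{1}{156}$ ($x = \frac{2}{-2 + 314} = \frac{2}{312} = 2 \cdot \frac{1}{312} = \frac{1}{156} \approx 0.0064103$)
$u = 28$ ($u = -3 + \left(\left(-6\right) \left(-4\right) + 7\right) = -3 + \left(24 + 7\right) = -3 + 31 = 28$)
$\left(n{\left(-10 \right)} + x\right) + u = \left(\left(-10\right)^{3} + \frac{1}{156}\right) + 28 = \left(-1000 + \frac{1}{156}\right) + 28 = - \frac{155999}{156} + 28 = - \frac{151631}{156}$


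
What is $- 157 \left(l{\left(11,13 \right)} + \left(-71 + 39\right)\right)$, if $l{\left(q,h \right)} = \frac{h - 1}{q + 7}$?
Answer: $\frac{14758}{3} \approx 4919.3$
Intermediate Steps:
$l{\left(q,h \right)} = \frac{-1 + h}{7 + q}$
$- 157 \left(l{\left(11,13 \right)} + \left(-71 + 39\right)\right) = - 157 \left(\frac{-1 + 13}{7 + 11} + \left(-71 + 39\right)\right) = - 157 \left(\frac{1}{18} \cdot 12 - 32\right) = - 157 \left(\frac{2}{3} - 32\right) = \left(-157\right) \left(- \frac{94}{3}\right) = \frac{14758}{3}$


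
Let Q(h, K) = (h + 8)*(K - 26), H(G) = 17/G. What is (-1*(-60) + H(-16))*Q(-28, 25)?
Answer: 4715/4 ≈ 1178.8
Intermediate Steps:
Q(h, K) = (-26 + K)*(8 + h) (Q(h, K) = (8 + h)*(-26 + K) = (-26 + K)*(8 + h))
(-1*(-60) + H(-16))*Q(-28, 25) = (-1*(-60) + 17/(-16))*(-208 - 26*(-28) + 8*25 + 25*(-28)) = (60 + 17*(-1/16))*(-208 + 728 + 200 - 700) = (60 - 17/16)*20 = (943/16)*20 = 4715/4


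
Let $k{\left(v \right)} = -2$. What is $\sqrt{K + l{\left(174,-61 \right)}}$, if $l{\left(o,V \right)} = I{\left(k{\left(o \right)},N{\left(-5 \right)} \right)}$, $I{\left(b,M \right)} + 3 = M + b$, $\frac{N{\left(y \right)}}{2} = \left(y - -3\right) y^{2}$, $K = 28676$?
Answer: $\sqrt{28571} \approx 169.03$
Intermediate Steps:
$N{\left(y \right)} = 2 y^{2} \left(3 + y\right)$ ($N{\left(y \right)} = 2 \left(y - -3\right) y^{2} = 2 \left(y + 3\right) y^{2} = 2 \left(3 + y\right) y^{2} = 2 y^{2} \left(3 + y\right)$)
$I{\left(b,M \right)} = -3 + M + b$ ($I{\left(b,M \right)} = -3 + \left(M + b\right) = -3 + M + b$)
$l{\left(o,V \right)} = -105$ ($l{\left(o,V \right)} = -3 + 2 \left(-5\right)^{2} \left(3 - 5\right) - 2 = -3 + 2 \cdot 25 \left(-2\right) - 2 = -3 - 100 - 2 = -105$)
$\sqrt{K + l{\left(174,-61 \right)}} = \sqrt{28676 - 105} = \sqrt{28571}$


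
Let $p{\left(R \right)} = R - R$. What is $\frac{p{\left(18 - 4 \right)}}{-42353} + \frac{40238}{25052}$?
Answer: $\frac{20119}{12526} \approx 1.6062$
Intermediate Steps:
$p{\left(R \right)} = 0$
$\frac{p{\left(18 - 4 \right)}}{-42353} + \frac{40238}{25052} = \frac{0}{-42353} + \frac{40238}{25052} = 0 \left(- \frac{1}{42353}\right) + 40238 \cdot \frac{1}{25052} = 0 + \frac{20119}{12526} = \frac{20119}{12526}$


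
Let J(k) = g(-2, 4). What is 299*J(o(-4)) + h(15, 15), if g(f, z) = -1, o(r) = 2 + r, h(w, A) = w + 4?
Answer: -280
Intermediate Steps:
h(w, A) = 4 + w
J(k) = -1
299*J(o(-4)) + h(15, 15) = 299*(-1) + (4 + 15) = -299 + 19 = -280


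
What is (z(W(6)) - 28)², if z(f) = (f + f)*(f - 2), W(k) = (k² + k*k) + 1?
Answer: 106874244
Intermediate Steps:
W(k) = 1 + 2*k² (W(k) = (k² + k²) + 1 = 2*k² + 1 = 1 + 2*k²)
z(f) = 2*f*(-2 + f) (z(f) = (2*f)*(-2 + f) = 2*f*(-2 + f))
(z(W(6)) - 28)² = (2*(1 + 2*6²)*(-2 + (1 + 2*6²)) - 28)² = (2*(1 + 2*36)*(-2 + (1 + 2*36)) - 28)² = (2*(1 + 72)*(-2 + (1 + 72)) - 28)² = (2*73*(-2 + 73) - 28)² = (2*73*71 - 28)² = (10366 - 28)² = 10338² = 106874244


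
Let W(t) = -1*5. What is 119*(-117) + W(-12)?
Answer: -13928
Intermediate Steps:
W(t) = -5
119*(-117) + W(-12) = 119*(-117) - 5 = -13923 - 5 = -13928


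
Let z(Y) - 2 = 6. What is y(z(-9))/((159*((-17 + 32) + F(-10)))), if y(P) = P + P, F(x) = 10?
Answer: 16/3975 ≈ 0.0040252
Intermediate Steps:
z(Y) = 8 (z(Y) = 2 + 6 = 8)
y(P) = 2*P
y(z(-9))/((159*((-17 + 32) + F(-10)))) = (2*8)/((159*((-17 + 32) + 10))) = 16/((159*(15 + 10))) = 16/((159*25)) = 16/3975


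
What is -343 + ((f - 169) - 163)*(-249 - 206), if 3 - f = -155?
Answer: 78827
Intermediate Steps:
f = 158 (f = 3 - 1*(-155) = 3 + 155 = 158)
-343 + ((f - 169) - 163)*(-249 - 206) = -343 + ((158 - 169) - 163)*(-249 - 206) = -343 + (-11 - 163)*(-455) = -343 - 174*(-455) = -343 + 79170 = 78827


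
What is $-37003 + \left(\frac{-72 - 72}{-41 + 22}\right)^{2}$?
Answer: $- \frac{13337347}{361} \approx -36946.0$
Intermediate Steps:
$-37003 + \left(\frac{-72 - 72}{-41 + 22}\right)^{2} = -37003 + \left(- \frac{144}{-19}\right)^{2} = -37003 + \left(\left(-144\right) \left(- \frac{1}{19}\right)\right)^{2} = -37003 + \left(\frac{144}{19}\right)^{2} = -37003 + \frac{20736}{361} = - \frac{13337347}{361}$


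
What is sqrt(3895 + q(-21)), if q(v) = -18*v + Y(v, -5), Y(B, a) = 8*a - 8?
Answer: 65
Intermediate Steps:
Y(B, a) = -8 + 8*a
q(v) = -48 - 18*v (q(v) = -18*v + (-8 + 8*(-5)) = -18*v + (-8 - 40) = -18*v - 48 = -48 - 18*v)
sqrt(3895 + q(-21)) = sqrt(3895 + (-48 - 18*(-21))) = sqrt(3895 + (-48 + 378)) = sqrt(3895 + 330) = sqrt(4225) = 65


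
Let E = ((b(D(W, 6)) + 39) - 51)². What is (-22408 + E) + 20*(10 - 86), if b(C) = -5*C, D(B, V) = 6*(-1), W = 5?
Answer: -23604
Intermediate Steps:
D(B, V) = -6
E = 324 (E = ((-5*(-6) + 39) - 51)² = ((30 + 39) - 51)² = (69 - 51)² = 18² = 324)
(-22408 + E) + 20*(10 - 86) = (-22408 + 324) + 20*(10 - 86) = -22084 + 20*(-76) = -22084 - 1520 = -23604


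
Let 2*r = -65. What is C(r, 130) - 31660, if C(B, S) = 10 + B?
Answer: -63365/2 ≈ -31683.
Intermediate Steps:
r = -65/2 (r = (1/2)*(-65) = -65/2 ≈ -32.500)
C(r, 130) - 31660 = (10 - 65/2) - 31660 = -45/2 - 31660 = -63365/2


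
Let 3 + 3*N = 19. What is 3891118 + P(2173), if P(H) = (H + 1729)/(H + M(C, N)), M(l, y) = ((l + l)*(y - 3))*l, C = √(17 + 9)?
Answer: 26782576900/6883 ≈ 3.8911e+6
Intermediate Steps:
N = 16/3 (N = -1 + (⅓)*19 = -1 + 19/3 = 16/3 ≈ 5.3333)
C = √26 ≈ 5.0990
M(l, y) = 2*l²*(-3 + y) (M(l, y) = ((2*l)*(-3 + y))*l = (2*l*(-3 + y))*l = 2*l²*(-3 + y))
P(H) = (1729 + H)/(364/3 + H) (P(H) = (H + 1729)/(H + 2*(√26)²*(-3 + 16/3)) = (1729 + H)/(H + 2*26*(7/3)) = (1729 + H)/(H + 364/3) = (1729 + H)/(364/3 + H))
3891118 + P(2173) = 3891118 + 3*(1729 + 2173)/(364 + 3*2173) = 3891118 + 3*3902/(364 + 6519) = 3891118 + 3*3902/6883 = 3891118 + 3*(1/6883)*3902 = 3891118 + 11706/6883 = 26782576900/6883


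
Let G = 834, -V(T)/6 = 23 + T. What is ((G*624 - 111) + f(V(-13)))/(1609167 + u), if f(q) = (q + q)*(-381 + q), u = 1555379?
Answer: 573225/3164546 ≈ 0.18114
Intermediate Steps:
V(T) = -138 - 6*T (V(T) = -6*(23 + T) = -138 - 6*T)
f(q) = 2*q*(-381 + q) (f(q) = (2*q)*(-381 + q) = 2*q*(-381 + q))
((G*624 - 111) + f(V(-13)))/(1609167 + u) = ((834*624 - 111) + 2*(-138 - 6*(-13))*(-381 + (-138 - 6*(-13))))/(1609167 + 1555379) = ((520416 - 111) + 2*(-138 + 78)*(-381 + (-138 + 78)))/3164546 = (520305 + 2*(-60)*(-381 - 60))*(1/3164546) = (520305 + 2*(-60)*(-441))*(1/3164546) = (520305 + 52920)*(1/3164546) = 573225*(1/3164546) = 573225/3164546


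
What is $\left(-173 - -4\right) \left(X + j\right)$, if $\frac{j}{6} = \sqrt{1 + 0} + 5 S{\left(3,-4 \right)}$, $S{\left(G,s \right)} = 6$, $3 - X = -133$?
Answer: $-54418$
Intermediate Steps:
$X = 136$ ($X = 3 - -133 = 3 + 133 = 136$)
$j = 186$ ($j = 6 \left(\sqrt{1 + 0} + 5 \cdot 6\right) = 6 \left(\sqrt{1} + 30\right) = 6 \left(1 + 30\right) = 6 \cdot 31 = 186$)
$\left(-173 - -4\right) \left(X + j\right) = \left(-173 - -4\right) \left(136 + 186\right) = \left(-173 + 4\right) 322 = \left(-169\right) 322 = -54418$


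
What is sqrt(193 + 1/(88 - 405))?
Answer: 2*sqrt(4848515)/317 ≈ 13.892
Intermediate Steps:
sqrt(193 + 1/(88 - 405)) = sqrt(193 + 1/(-317)) = sqrt(193 - 1/317) = sqrt(61180/317) = 2*sqrt(4848515)/317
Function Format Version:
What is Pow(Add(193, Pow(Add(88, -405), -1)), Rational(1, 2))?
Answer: Mul(Rational(2, 317), Pow(4848515, Rational(1, 2))) ≈ 13.892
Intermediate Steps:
Pow(Add(193, Pow(Add(88, -405), -1)), Rational(1, 2)) = Pow(Add(193, Pow(-317, -1)), Rational(1, 2)) = Pow(Add(193, Rational(-1, 317)), Rational(1, 2)) = Pow(Rational(61180, 317), Rational(1, 2)) = Mul(Rational(2, 317), Pow(4848515, Rational(1, 2)))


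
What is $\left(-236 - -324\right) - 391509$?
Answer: $-391421$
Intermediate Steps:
$\left(-236 - -324\right) - 391509 = \left(-236 + 324\right) - 391509 = 88 - 391509 = -391421$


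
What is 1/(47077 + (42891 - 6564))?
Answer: 1/83404 ≈ 1.1990e-5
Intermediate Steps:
1/(47077 + (42891 - 6564)) = 1/(47077 + 36327) = 1/83404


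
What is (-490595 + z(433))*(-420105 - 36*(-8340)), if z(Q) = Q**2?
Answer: 36331800690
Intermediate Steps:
(-490595 + z(433))*(-420105 - 36*(-8340)) = (-490595 + 433**2)*(-420105 - 36*(-8340)) = (-490595 + 187489)*(-420105 + 300240) = -303106*(-119865) = 36331800690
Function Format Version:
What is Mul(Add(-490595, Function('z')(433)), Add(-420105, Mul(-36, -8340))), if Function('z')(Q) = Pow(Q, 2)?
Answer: 36331800690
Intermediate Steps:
Mul(Add(-490595, Function('z')(433)), Add(-420105, Mul(-36, -8340))) = Mul(Add(-490595, Pow(433, 2)), Add(-420105, Mul(-36, -8340))) = Mul(Add(-490595, 187489), Add(-420105, 300240)) = Mul(-303106, -119865) = 36331800690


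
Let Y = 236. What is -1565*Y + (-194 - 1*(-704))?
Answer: -368830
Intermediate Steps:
-1565*Y + (-194 - 1*(-704)) = -1565*236 + (-194 - 1*(-704)) = -369340 + (-194 + 704) = -369340 + 510 = -368830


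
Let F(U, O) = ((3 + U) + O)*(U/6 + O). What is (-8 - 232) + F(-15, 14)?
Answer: -217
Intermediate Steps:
F(U, O) = (O + U/6)*(3 + O + U) (F(U, O) = (3 + O + U)*(U*(⅙) + O) = (3 + O + U)*(U/6 + O) = (3 + O + U)*(O + U/6) = (O + U/6)*(3 + O + U))
(-8 - 232) + F(-15, 14) = (-8 - 232) + (14² + (½)*(-15) + 3*14 + (⅙)*(-15)² + (7/6)*14*(-15)) = -240 + (196 - 15/2 + 42 + (⅙)*225 - 245) = -240 + (196 - 15/2 + 42 + 75/2 - 245) = -240 + 23 = -217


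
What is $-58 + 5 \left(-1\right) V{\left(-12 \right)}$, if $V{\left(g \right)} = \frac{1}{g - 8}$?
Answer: $- \frac{231}{4} \approx -57.75$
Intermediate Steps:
$V{\left(g \right)} = \frac{1}{-8 + g}$
$-58 + 5 \left(-1\right) V{\left(-12 \right)} = -58 + \frac{5 \left(-1\right)}{-8 - 12} = -58 - \frac{5}{-20} = -58 - - \frac{1}{4} = -58 + \frac{1}{4} = - \frac{231}{4}$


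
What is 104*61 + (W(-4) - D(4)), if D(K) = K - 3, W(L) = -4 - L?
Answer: 6343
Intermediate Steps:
D(K) = -3 + K
104*61 + (W(-4) - D(4)) = 104*61 + ((-4 - 1*(-4)) - (-3 + 4)) = 6344 + ((-4 + 4) - 1*1) = 6344 + (0 - 1) = 6344 - 1 = 6343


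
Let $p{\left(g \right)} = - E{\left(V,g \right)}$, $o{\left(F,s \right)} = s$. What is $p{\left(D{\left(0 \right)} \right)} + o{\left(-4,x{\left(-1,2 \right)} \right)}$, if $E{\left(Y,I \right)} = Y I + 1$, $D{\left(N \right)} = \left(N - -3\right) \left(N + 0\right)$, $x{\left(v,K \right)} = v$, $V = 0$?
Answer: $-2$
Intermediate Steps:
$D{\left(N \right)} = N \left(3 + N\right)$ ($D{\left(N \right)} = \left(N + 3\right) N = \left(3 + N\right) N = N \left(3 + N\right)$)
$E{\left(Y,I \right)} = 1 + I Y$ ($E{\left(Y,I \right)} = I Y + 1 = 1 + I Y$)
$p{\left(g \right)} = -1$ ($p{\left(g \right)} = - (1 + g 0) = - (1 + 0) = \left(-1\right) 1 = -1$)
$p{\left(D{\left(0 \right)} \right)} + o{\left(-4,x{\left(-1,2 \right)} \right)} = -1 - 1 = -2$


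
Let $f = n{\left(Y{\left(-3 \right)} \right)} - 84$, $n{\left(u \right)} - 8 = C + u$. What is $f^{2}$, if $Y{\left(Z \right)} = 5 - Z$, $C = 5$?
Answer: $3969$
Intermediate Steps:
$n{\left(u \right)} = 13 + u$ ($n{\left(u \right)} = 8 + \left(5 + u\right) = 13 + u$)
$f = -63$ ($f = \left(13 + \left(5 - -3\right)\right) - 84 = \left(13 + \left(5 + 3\right)\right) - 84 = \left(13 + 8\right) - 84 = 21 - 84 = -63$)
$f^{2} = \left(-63\right)^{2} = 3969$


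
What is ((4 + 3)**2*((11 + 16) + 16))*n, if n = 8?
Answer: 16856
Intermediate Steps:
((4 + 3)**2*((11 + 16) + 16))*n = ((4 + 3)**2*((11 + 16) + 16))*8 = (7**2*(27 + 16))*8 = (49*43)*8 = 2107*8 = 16856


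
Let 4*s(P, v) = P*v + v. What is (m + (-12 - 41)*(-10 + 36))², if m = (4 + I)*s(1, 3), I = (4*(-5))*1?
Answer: 1965604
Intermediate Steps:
s(P, v) = v/4 + P*v/4 (s(P, v) = (P*v + v)/4 = (v + P*v)/4 = v/4 + P*v/4)
I = -20 (I = -20*1 = -20)
m = -24 (m = (4 - 20)*((¼)*3*(1 + 1)) = -4*3*2 = -16*3/2 = -24)
(m + (-12 - 41)*(-10 + 36))² = (-24 + (-12 - 41)*(-10 + 36))² = (-24 - 53*26)² = (-24 - 1378)² = (-1402)² = 1965604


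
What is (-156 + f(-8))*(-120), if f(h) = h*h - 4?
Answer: 11520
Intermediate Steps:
f(h) = -4 + h² (f(h) = h² - 4 = -4 + h²)
(-156 + f(-8))*(-120) = (-156 + (-4 + (-8)²))*(-120) = (-156 + (-4 + 64))*(-120) = (-156 + 60)*(-120) = -96*(-120) = 11520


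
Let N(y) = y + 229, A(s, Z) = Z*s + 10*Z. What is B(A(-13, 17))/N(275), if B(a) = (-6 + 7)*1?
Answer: 1/504 ≈ 0.0019841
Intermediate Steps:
A(s, Z) = 10*Z + Z*s
B(a) = 1 (B(a) = 1*1 = 1)
N(y) = 229 + y
B(A(-13, 17))/N(275) = 1/(229 + 275) = 1/504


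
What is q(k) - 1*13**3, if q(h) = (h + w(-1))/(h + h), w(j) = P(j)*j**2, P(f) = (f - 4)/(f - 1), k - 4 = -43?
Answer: -342659/156 ≈ -2196.5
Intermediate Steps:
k = -39 (k = 4 - 43 = -39)
P(f) = (-4 + f)/(-1 + f)
w(j) = j**2*(-4 + j)/(-1 + j) (w(j) = ((-4 + j)/(-1 + j))*j**2 = j**2*(-4 + j)/(-1 + j))
q(h) = (5/2 + h)/(2*h) (q(h) = (h + (-1)**2*(-4 - 1)/(-1 - 1))/(h + h) = (h + 1*(-5)/(-2))/((2*h)) = (h + 1*(-1/2)*(-5))*(1/(2*h)) = (h + 5/2)*(1/(2*h)) = (5/2 + h)*(1/(2*h)) = (5/2 + h)/(2*h))
q(k) - 1*13**3 = (1/4)*(5 + 2*(-39))/(-39) - 1*13**3 = (1/4)*(-1/39)*(5 - 78) - 1*2197 = (1/4)*(-1/39)*(-73) - 2197 = 73/156 - 2197 = -342659/156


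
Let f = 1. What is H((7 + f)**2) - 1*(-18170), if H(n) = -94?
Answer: 18076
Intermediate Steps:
H((7 + f)**2) - 1*(-18170) = -94 - 1*(-18170) = -94 + 18170 = 18076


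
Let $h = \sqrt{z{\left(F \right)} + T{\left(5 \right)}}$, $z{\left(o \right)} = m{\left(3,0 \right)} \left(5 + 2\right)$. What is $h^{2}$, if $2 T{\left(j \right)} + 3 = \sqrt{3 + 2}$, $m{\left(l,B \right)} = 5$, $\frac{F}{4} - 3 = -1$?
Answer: $\frac{67}{2} + \frac{\sqrt{5}}{2} \approx 34.618$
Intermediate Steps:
$F = 8$ ($F = 12 + 4 \left(-1\right) = 12 - 4 = 8$)
$z{\left(o \right)} = 35$ ($z{\left(o \right)} = 5 \left(5 + 2\right) = 5 \cdot 7 = 35$)
$T{\left(j \right)} = - \frac{3}{2} + \frac{\sqrt{5}}{2}$ ($T{\left(j \right)} = - \frac{3}{2} + \frac{\sqrt{3 + 2}}{2} = - \frac{3}{2} + \frac{\sqrt{5}}{2}$)
$h = \sqrt{\frac{67}{2} + \frac{\sqrt{5}}{2}}$ ($h = \sqrt{35 - \left(\frac{3}{2} - \frac{\sqrt{5}}{2}\right)} = \sqrt{\frac{67}{2} + \frac{\sqrt{5}}{2}} \approx 5.8837$)
$h^{2} = \left(\frac{\sqrt{134 + 2 \sqrt{5}}}{2}\right)^{2} = \frac{67}{2} + \frac{\sqrt{5}}{2}$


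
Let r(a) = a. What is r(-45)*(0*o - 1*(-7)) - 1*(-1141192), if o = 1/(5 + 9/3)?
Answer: 1140877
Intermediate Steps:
o = 1/8 (o = 1/(5 + 9*(1/3)) = 1/(5 + 3) = 1/8 ≈ 0.12500)
r(-45)*(0*o - 1*(-7)) - 1*(-1141192) = -45*(0*(1/8) - 1*(-7)) - 1*(-1141192) = -45*(0 + 7) + 1141192 = -45*7 + 1141192 = -315 + 1141192 = 1140877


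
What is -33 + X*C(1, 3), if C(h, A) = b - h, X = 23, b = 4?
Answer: 36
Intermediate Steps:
C(h, A) = 4 - h
-33 + X*C(1, 3) = -33 + 23*(4 - 1*1) = -33 + 23*(4 - 1) = -33 + 23*3 = -33 + 69 = 36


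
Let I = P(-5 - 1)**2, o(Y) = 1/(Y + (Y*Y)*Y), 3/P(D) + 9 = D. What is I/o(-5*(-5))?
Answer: 626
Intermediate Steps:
P(D) = 3/(-9 + D)
o(Y) = 1/(Y + Y**3) (o(Y) = 1/(Y + Y**2*Y) = 1/(Y + Y**3))
I = 1/25 (I = (3/(-9 + (-5 - 1)))**2 = (3/(-9 - 6))**2 = (3/(-15))**2 = (3*(-1/15))**2 = (-1/5)**2 = 1/25 ≈ 0.040000)
I/o(-5*(-5)) = 1/(25*(1/(-5*(-5) + (-5*(-5))**3))) = 1/(25*(1/(25 + 25**3))) = 1/(25*(1/(25 + 15625))) = 1/(25*(1/15650)) = (1/25)*15650 = 626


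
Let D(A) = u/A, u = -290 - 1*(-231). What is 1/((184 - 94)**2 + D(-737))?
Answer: 737/5969759 ≈ 0.00012346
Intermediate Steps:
u = -59 (u = -290 + 231 = -59)
D(A) = -59/A
1/((184 - 94)**2 + D(-737)) = 1/((184 - 94)**2 - 59/(-737)) = 1/(90**2 - 59*(-1/737)) = 1/(8100 + 59/737) = 1/(5969759/737) = 737/5969759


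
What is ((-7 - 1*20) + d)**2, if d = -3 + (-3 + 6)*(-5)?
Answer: 2025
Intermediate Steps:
d = -18 (d = -3 + 3*(-5) = -3 - 15 = -18)
((-7 - 1*20) + d)**2 = ((-7 - 1*20) - 18)**2 = ((-7 - 20) - 18)**2 = (-27 - 18)**2 = (-45)**2 = 2025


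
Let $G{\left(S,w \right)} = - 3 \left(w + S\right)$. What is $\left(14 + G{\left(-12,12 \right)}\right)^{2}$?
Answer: $196$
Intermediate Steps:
$G{\left(S,w \right)} = - 3 S - 3 w$ ($G{\left(S,w \right)} = - 3 \left(S + w\right) = - 3 S - 3 w$)
$\left(14 + G{\left(-12,12 \right)}\right)^{2} = \left(14 - 0\right)^{2} = \left(14 + \left(36 - 36\right)\right)^{2} = \left(14 + 0\right)^{2} = 14^{2} = 196$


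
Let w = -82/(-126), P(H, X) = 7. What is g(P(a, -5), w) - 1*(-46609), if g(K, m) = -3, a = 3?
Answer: 46606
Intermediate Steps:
w = 41/63 (w = -82*(-1/126) = 41/63 ≈ 0.65079)
g(P(a, -5), w) - 1*(-46609) = -3 - 1*(-46609) = -3 + 46609 = 46606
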